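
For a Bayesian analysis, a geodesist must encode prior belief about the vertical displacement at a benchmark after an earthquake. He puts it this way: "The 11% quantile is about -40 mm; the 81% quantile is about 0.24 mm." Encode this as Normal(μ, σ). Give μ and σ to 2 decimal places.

μ = -16.55, σ = 19.12

The p-quantile of Normal(μ,σ) is μ + z_p·σ, with z_{0.11} = -1.227 and z_{0.81} = 0.8779.
Eliminate σ: μ = (z₂·x₁ − z₁·x₂)/(z₂ − z₁) = (0.8779·-40 − (-1.227)·0.24)/2.104 = -16.55.
Then σ = (x₂ − x₁)/(z₂ − z₁) = (0.24 − -40)/2.104 = 19.12.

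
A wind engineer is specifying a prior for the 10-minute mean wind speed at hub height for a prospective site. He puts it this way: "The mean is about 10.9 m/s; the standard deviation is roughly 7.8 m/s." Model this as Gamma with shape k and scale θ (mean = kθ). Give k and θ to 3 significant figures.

For Gamma(k, scale θ): mean = kθ, variance = kθ², so CV = 1/√k.
CV = SD/mean = 7.8/10.9 = 0.7156, hence k = 1/CV² = 1.95.
Then θ = mean/k = 10.9/1.95 = 5.58.

k ≈ 1.95, θ ≈ 5.58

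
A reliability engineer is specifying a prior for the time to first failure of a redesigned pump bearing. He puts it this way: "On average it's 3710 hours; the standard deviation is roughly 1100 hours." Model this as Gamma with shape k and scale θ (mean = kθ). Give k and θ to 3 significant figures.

For Gamma(k, scale θ): mean = kθ, variance = kθ², so CV = 1/√k.
CV = SD/mean = 1100/3710 = 0.2965, hence k = 1/CV² = 11.4.
Then θ = mean/k = 3710/11.4 = 326.

k ≈ 11.4, θ ≈ 326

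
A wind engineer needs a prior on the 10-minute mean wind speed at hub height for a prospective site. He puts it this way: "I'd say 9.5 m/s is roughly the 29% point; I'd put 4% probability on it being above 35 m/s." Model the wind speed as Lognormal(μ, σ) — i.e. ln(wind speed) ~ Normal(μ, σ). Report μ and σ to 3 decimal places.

If T ~ Lognormal(μ,σ) then ln T ~ Normal(μ,σ), so the p-quantile of ln T is μ + z_p·σ.
ln(9.5) = 2.251 and ln(35) = 3.555; z_{0.29} = -0.5534, z_{0.96} = 1.751.
σ = (3.555 − 2.251)/(1.751 − (-0.5534)) = 0.566.
μ = 2.251 − (-0.5534)·0.566 = 2.564.

μ ≈ 2.564, σ ≈ 0.566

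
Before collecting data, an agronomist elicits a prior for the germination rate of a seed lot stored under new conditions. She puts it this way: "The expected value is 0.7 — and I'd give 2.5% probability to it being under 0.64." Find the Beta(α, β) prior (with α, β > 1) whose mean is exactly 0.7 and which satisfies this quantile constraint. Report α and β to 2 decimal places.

α ≈ 164.55, β ≈ 70.52

With mean 0.7 fixed, write α = 0.7s, β = 0.3s where s = α+β.
Need P(θ < 0.64) = 0.025 under Beta(0.7s, 0.3s). Normal approximation: (q−m)/√(m(1−m)/s) ≈ z_{0.025} = -1.96, so s ≈ 0.7·0.3·(-1.96)²/(0.64−0.7)² = 224.1.
At s = 224.1: P(θ<0.64) ≈ 0.028. Adjusting to match 0.025 gives s ≈ 235.07.
So α = 0.7·235.07 ≈ 164.55, β = 0.3·235.07 ≈ 70.52.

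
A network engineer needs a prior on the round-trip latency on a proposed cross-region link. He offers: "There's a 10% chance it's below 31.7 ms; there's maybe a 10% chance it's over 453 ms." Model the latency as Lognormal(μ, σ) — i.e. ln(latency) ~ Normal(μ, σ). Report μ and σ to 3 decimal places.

If T ~ Lognormal(μ,σ) then ln T ~ Normal(μ,σ), so the p-quantile of ln T is μ + z_p·σ.
ln(31.7) = 3.456 and ln(453) = 6.116; z_{0.1} = -1.282, z_{0.9} = 1.282.
σ = (6.116 − 3.456)/(1.282 − (-1.282)) = 1.038.
μ = 3.456 − (-1.282)·1.038 = 4.786.

μ ≈ 4.786, σ ≈ 1.038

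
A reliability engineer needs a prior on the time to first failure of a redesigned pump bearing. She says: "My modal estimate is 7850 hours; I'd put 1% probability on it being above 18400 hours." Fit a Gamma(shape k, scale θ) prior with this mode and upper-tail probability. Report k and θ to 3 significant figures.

k ≈ 7.56, θ ≈ 1200

Gamma(k,θ) with k>1 has mode (k−1)θ, so θ = 7850/(k−1).
Need P(X < 18400) = 0.99 with θ tied to k this way. Start at k = 2, θ = 7850: P(X<18400) ≈ 0.679.
Too low — raise k to concentrate. Iterating converges to k ≈ 7.56.
Then θ = 7850/(7.56−1) ≈ 1200.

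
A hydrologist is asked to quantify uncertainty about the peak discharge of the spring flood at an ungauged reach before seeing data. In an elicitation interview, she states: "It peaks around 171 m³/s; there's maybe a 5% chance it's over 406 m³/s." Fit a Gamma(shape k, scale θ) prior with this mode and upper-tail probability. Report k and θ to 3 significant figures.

k ≈ 4.65, θ ≈ 46.8

Gamma(k,θ) with k>1 has mode (k−1)θ, so θ = 171/(k−1).
Need P(X < 406) = 0.95 with θ tied to k this way. Start at k = 2, θ = 171: P(X<406) ≈ 0.686.
Too low — raise k to concentrate. Iterating converges to k ≈ 4.65.
Then θ = 171/(4.65−1) ≈ 46.8.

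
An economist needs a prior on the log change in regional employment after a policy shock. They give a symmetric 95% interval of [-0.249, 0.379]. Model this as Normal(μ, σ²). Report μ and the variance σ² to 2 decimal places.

μ = 0.07, σ² = 0.03

A symmetric 95% interval runs μ ± z·σ with z = 1.96.
Half-width = 0.314, so σ = 0.314/1.96 = 0.160 and σ² = 0.03.
μ is the interval midpoint, 0.07.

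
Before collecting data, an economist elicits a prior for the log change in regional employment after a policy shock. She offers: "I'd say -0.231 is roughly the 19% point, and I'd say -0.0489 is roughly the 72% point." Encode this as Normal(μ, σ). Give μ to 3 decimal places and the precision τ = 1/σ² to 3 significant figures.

μ = -0.122, τ = 64.3

The p-quantile of Normal(μ,σ) is μ + z_p·σ, with z_{0.19} = -0.8779 and z_{0.72} = 0.5828.
Eliminate σ: μ = (z₂·x₁ − z₁·x₂)/(z₂ − z₁) = (0.5828·-0.231 − (-0.8779)·-0.0489)/1.461 = -0.122.
Then σ = (x₂ − x₁)/(z₂ − z₁) = (-0.0489 − -0.231)/1.461 = 0.125.
Precision τ = 1/σ² = 1/0.1247² = 64.3.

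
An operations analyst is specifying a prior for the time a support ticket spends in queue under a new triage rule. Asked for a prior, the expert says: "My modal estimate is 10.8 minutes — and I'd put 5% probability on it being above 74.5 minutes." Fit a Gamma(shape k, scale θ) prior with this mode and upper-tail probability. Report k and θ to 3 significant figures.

Gamma(k,θ) with k>1 has mode (k−1)θ, so θ = 10.8/(k−1).
Need P(X < 74.5) = 0.95 with θ tied to k this way. Start at k = 2, θ = 10.8: P(X<74.5) ≈ 0.992.
Too high — lower k to spread out. Iterating converges to k ≈ 1.59.
Then θ = 10.8/(1.59−1) ≈ 18.4.

k ≈ 1.59, θ ≈ 18.4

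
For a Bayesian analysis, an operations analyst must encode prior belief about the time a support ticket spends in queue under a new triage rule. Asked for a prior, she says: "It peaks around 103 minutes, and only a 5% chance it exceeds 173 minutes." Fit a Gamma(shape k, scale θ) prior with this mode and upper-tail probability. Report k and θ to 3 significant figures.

k ≈ 11.4, θ ≈ 9.92

Gamma(k,θ) with k>1 has mode (k−1)θ, so θ = 103/(k−1).
Need P(X < 173) = 0.95 with θ tied to k this way. Start at k = 2, θ = 103: P(X<173) ≈ 0.500.
Too low — raise k to concentrate. Iterating converges to k ≈ 11.4.
Then θ = 103/(11.4−1) ≈ 9.92.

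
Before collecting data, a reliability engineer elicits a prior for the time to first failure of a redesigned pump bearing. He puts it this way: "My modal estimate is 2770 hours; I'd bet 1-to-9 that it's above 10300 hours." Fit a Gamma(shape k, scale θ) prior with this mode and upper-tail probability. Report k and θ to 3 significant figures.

k ≈ 2.08, θ ≈ 2570

Gamma(k,θ) with k>1 has mode (k−1)θ, so θ = 2770/(k−1).
Need P(X < 10300) = 0.9 with θ tied to k this way. Start at k = 2, θ = 2770: P(X<10300) ≈ 0.885.
Too low — raise k to concentrate. Iterating converges to k ≈ 2.08.
Then θ = 2770/(2.08−1) ≈ 2570.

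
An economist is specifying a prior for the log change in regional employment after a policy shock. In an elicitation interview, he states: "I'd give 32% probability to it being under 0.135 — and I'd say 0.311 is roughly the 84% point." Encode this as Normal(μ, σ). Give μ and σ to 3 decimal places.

The p-quantile of Normal(μ,σ) is μ + z_p·σ, with z_{0.32} = -0.4677 and z_{0.84} = 0.9945.
Eliminate σ: μ = (z₂·x₁ − z₁·x₂)/(z₂ − z₁) = (0.9945·0.135 − (-0.4677)·0.311)/1.462 = 0.191.
Then σ = (x₂ − x₁)/(z₂ − z₁) = (0.311 − 0.135)/1.462 = 0.120.

μ = 0.191, σ = 0.120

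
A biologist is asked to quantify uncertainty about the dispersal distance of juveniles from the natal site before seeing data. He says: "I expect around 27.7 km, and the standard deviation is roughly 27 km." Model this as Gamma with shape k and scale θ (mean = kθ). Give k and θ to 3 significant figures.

For Gamma(k, scale θ): mean = kθ, variance = kθ², so CV = 1/√k.
CV = SD/mean = 27/27.7 = 0.9747, hence k = 1/CV² = 1.05.
Then θ = mean/k = 27.7/1.05 = 26.3.

k ≈ 1.05, θ ≈ 26.3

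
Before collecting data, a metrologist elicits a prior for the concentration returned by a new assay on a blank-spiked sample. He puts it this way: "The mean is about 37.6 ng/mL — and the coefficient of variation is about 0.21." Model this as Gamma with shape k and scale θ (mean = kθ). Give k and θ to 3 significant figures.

k ≈ 22.7, θ ≈ 1.66

For Gamma(k, scale θ): mean = kθ, variance = kθ², so CV = 1/√k.
CV = 0.21, hence k = 1/CV² = 22.7.
Then θ = mean/k = 37.6/22.7 = 1.66.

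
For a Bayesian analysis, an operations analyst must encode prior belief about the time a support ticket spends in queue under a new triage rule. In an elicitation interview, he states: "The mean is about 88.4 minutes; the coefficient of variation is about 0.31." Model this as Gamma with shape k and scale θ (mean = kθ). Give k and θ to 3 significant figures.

k ≈ 10.4, θ ≈ 8.5

For Gamma(k, scale θ): mean = kθ, variance = kθ², so CV = 1/√k.
CV = 0.31, hence k = 1/CV² = 10.4.
Then θ = mean/k = 88.4/10.4 = 8.5.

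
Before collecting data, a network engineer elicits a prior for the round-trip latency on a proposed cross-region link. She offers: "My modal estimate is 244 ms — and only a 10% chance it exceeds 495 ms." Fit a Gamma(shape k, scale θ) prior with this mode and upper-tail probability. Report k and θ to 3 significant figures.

Gamma(k,θ) with k>1 has mode (k−1)θ, so θ = 244/(k−1).
Need P(X < 495) = 0.9 with θ tied to k this way. Start at k = 2, θ = 244: P(X<495) ≈ 0.602.
Too low — raise k to concentrate. Iterating converges to k ≈ 4.83.
Then θ = 244/(4.83−1) ≈ 63.6.

k ≈ 4.83, θ ≈ 63.6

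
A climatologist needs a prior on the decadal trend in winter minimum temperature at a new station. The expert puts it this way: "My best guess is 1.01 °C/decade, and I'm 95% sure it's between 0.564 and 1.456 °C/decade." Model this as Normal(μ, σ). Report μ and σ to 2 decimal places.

μ = 1.01, σ = 0.23

A symmetric 95% interval runs μ ± z·σ with z = 1.96.
Half-width = 0.446, so σ = 0.446/1.96 = 0.23.
μ is the stated best guess, 1.01.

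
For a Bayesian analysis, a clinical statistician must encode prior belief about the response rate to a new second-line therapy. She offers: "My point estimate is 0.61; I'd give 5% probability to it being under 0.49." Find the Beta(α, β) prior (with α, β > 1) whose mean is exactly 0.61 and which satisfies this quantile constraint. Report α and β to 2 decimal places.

With mean 0.61 fixed, write α = 0.61s, β = 0.39s where s = α+β.
Need P(θ < 0.49) = 0.05 under Beta(0.61s, 0.39s). Normal approximation: (q−m)/√(m(1−m)/s) ≈ z_{0.05} = -1.64, so s ≈ 0.61·0.39·(-1.64)²/(0.49−0.61)² = 44.7.
At s = 44.7: P(θ<0.49) ≈ 0.052. Adjusting to match 0.05 gives s ≈ 45.90.
So α = 0.61·45.90 ≈ 28.00, β = 0.39·45.90 ≈ 17.90.

α ≈ 28.00, β ≈ 17.90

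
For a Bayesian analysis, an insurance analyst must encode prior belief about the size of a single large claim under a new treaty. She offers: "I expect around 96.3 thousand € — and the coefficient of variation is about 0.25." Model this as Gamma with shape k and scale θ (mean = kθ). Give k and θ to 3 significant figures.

k ≈ 16, θ ≈ 6.02

For Gamma(k, scale θ): mean = kθ, variance = kθ², so CV = 1/√k.
CV = 0.25, hence k = 1/CV² = 16.
Then θ = mean/k = 96.3/16 = 6.02.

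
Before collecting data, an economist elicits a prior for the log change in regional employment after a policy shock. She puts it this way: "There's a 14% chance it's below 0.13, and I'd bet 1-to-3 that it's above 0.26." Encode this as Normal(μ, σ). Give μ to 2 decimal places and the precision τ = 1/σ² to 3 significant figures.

For Normal(μ,σ), the p-quantile is μ + z_p·σ. Here z_{0.14} = -1.08, z_{0.75} = 0.6745.
So 0.13 = μ − 1.08σ and 0.26 = μ + 0.6745σ.
Subtracting: σ = (0.26 − 0.13)/(0.6745 − (-1.08)) = 0.07.
Then μ = 0.13 − (-1.08)·0.07 = 0.21.
Precision τ = 1/σ² = 1/0.07408² = 182.

μ = 0.21, τ = 182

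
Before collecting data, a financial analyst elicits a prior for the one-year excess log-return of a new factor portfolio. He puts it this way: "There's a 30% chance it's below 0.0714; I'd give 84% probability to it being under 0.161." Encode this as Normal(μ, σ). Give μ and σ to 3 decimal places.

The p-quantile of Normal(μ,σ) is μ + z_p·σ, with z_{0.3} = -0.5244 and z_{0.84} = 0.9945.
Eliminate σ: μ = (z₂·x₁ − z₁·x₂)/(z₂ − z₁) = (0.9945·0.0714 − (-0.5244)·0.161)/1.519 = 0.102.
Then σ = (x₂ − x₁)/(z₂ − z₁) = (0.161 − 0.0714)/1.519 = 0.059.

μ = 0.102, σ = 0.059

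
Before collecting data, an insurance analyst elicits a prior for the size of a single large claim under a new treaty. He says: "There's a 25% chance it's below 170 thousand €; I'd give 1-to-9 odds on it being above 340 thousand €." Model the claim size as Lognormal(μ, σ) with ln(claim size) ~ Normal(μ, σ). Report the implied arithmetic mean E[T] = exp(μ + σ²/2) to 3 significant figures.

If T ~ Lognormal(μ,σ) then ln T ~ Normal(μ,σ), so the p-quantile of ln T is μ + z_p·σ.
ln(170) = 5.136 and ln(340) = 5.829; z_{0.25} = -0.6745, z_{0.9} = 1.282.
σ = (5.829 − 5.136)/(1.282 − (-0.6745)) = 0.354.
μ = 5.136 − (-0.6745)·0.354 = 5.375.
E[T] = exp(μ + σ²/2) = exp(5.375 + 0.0628) = 230 thousand €.

E[T] ≈ 230 thousand €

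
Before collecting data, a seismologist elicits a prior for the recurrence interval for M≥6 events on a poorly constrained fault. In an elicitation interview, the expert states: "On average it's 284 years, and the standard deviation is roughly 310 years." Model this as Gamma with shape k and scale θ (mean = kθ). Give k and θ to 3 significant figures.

k ≈ 0.839, θ ≈ 338

For Gamma(k, scale θ): mean = kθ, variance = kθ², so CV = 1/√k.
CV = SD/mean = 310/284 = 1.092, hence k = 1/CV² = 0.839.
Then θ = mean/k = 284/0.839 = 338.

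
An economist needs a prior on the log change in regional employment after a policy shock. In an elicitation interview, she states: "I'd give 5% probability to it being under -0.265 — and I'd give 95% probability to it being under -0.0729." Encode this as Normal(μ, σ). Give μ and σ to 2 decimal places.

μ = -0.17, σ = 0.06

For Normal(μ,σ), the p-quantile is μ + z_p·σ. Here z_{0.05} = -1.645, z_{0.95} = 1.645.
So -0.265 = μ − 1.645σ and -0.0729 = μ + 1.645σ.
Subtracting: σ = (-0.0729 − -0.265)/(1.645 − (-1.645)) = 0.06.
Then μ = -0.265 − (-1.645)·0.06 = -0.17.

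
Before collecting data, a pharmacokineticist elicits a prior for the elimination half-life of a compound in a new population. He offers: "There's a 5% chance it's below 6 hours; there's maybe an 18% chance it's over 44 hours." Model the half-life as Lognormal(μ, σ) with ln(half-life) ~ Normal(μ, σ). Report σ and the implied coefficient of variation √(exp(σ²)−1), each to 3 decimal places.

σ ≈ 0.778, CV ≈ 0.912

If T ~ Lognormal(μ,σ) then ln T ~ Normal(μ,σ), so the p-quantile of ln T is μ + z_p·σ.
ln(6) = 1.792 and ln(44) = 3.784; z_{0.05} = -1.645, z_{0.82} = 0.9154.
σ = (3.784 − 1.792)/(0.9154 − (-1.645)) = 0.778.
μ = 1.792 − (-1.645)·0.778 = 3.072.
CV = √(exp(σ²)−1) = √(exp(0.6056)−1) = 0.912.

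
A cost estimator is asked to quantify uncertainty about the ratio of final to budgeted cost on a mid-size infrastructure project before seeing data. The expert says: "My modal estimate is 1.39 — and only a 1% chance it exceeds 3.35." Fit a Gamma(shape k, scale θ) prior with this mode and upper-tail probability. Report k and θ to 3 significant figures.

k ≈ 7.11, θ ≈ 0.227

Gamma(k,θ) with k>1 has mode (k−1)θ, so θ = 1.39/(k−1).
Need P(X < 3.35) = 0.99 with θ tied to k this way. Start at k = 2, θ = 1.39: P(X<3.35) ≈ 0.694.
Too low — raise k to concentrate. Iterating converges to k ≈ 7.11.
Then θ = 1.39/(7.11−1) ≈ 0.227.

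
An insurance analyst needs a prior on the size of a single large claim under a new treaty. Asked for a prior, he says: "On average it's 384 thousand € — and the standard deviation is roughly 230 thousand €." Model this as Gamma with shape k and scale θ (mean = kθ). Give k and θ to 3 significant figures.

For Gamma(k, scale θ): mean = kθ, variance = kθ², so CV = 1/√k.
CV = SD/mean = 230/384 = 0.599, hence k = 1/CV² = 2.79.
Then θ = mean/k = 384/2.79 = 138.

k ≈ 2.79, θ ≈ 138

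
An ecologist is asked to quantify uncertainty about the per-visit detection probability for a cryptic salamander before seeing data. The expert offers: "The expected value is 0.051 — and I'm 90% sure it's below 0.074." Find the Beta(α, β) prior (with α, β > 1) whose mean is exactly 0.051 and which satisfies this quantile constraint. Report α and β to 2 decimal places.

With mean 0.051 fixed, write α = 0.051s, β = 0.949s where s = α+β.
Need P(θ < 0.074) = 0.9 under Beta(0.051s, 0.949s). Normal approximation: (q−m)/√(m(1−m)/s) ≈ z_{0.9} = 1.28, so s ≈ 0.051·0.949·(1.28)²/(0.074−0.051)² = 150.3.
At s = 150.3: P(θ<0.074) ≈ 0.893. Adjusting to match 0.9 gives s ≈ 161.79.
So α = 0.051·161.79 ≈ 8.25, β = 0.949·161.79 ≈ 153.53.

α ≈ 8.25, β ≈ 153.53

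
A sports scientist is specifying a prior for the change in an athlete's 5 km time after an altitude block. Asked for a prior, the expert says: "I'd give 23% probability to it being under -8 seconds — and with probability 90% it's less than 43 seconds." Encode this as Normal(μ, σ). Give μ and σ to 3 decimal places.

μ = 10.650, σ = 25.243

For Normal(μ,σ), the p-quantile is μ + z_p·σ. Here z_{0.23} = -0.7388, z_{0.9} = 1.282.
So -8 = μ − 0.7388σ and 43 = μ + 1.282σ.
Subtracting: σ = (43 − -8)/(1.282 − (-0.7388)) = 25.243.
Then μ = -8 − (-0.7388)·25.243 = 10.650.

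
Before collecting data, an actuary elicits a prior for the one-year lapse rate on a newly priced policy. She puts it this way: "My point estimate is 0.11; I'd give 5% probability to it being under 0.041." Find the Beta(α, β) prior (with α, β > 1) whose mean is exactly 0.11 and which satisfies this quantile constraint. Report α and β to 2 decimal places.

α ≈ 4.22, β ≈ 34.16

With mean 0.11 fixed, write α = 0.11s, β = 0.89s where s = α+β.
Need P(θ < 0.041) = 0.05 under Beta(0.11s, 0.89s). Normal approximation: (q−m)/√(m(1−m)/s) ≈ z_{0.05} = -1.64, so s ≈ 0.11·0.89·(-1.64)²/(0.041−0.11)² = 55.6.
At s = 55.6: P(θ<0.041) ≈ 0.021. Adjusting to match 0.05 gives s ≈ 38.39.
So α = 0.11·38.39 ≈ 4.22, β = 0.89·38.39 ≈ 34.16.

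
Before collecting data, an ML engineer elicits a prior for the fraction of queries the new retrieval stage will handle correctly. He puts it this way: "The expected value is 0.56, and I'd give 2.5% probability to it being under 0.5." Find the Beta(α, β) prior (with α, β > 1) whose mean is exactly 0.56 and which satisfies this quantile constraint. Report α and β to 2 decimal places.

α ≈ 148.56, β ≈ 116.73

With mean 0.56 fixed, write α = 0.56s, β = 0.44s where s = α+β.
Need P(θ < 0.5) = 0.025 under Beta(0.56s, 0.44s). Normal approximation: (q−m)/√(m(1−m)/s) ≈ z_{0.025} = -1.96, so s ≈ 0.56·0.44·(-1.96)²/(0.5−0.56)² = 262.9.
At s = 262.9: P(θ<0.5) ≈ 0.026. Adjusting to match 0.025 gives s ≈ 265.29.
So α = 0.56·265.29 ≈ 148.56, β = 0.44·265.29 ≈ 116.73.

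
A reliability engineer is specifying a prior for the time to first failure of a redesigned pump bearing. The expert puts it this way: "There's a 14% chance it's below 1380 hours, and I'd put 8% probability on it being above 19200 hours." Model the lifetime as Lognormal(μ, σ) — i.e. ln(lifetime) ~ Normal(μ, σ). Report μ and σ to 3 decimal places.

If T ~ Lognormal(μ,σ) then ln T ~ Normal(μ,σ), so the p-quantile of ln T is μ + z_p·σ.
ln(1380) = 7.23 and ln(19200) = 9.863; z_{0.14} = -1.08, z_{0.92} = 1.405.
σ = (9.863 − 7.23)/(1.405 − (-1.08)) = 1.059.
μ = 7.23 − (-1.08)·1.059 = 8.374.

μ ≈ 8.374, σ ≈ 1.059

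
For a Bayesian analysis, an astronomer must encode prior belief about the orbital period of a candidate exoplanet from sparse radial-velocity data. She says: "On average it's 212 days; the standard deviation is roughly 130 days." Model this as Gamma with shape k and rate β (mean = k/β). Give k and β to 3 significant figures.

For Gamma(k, rate β): mean = k/β, variance = k/β², so CV = 1/√k.
CV = SD/mean = 130/212 = 0.6132, hence k = 1/CV² = 2.66.
Then β = k/mean = 2.66/212 = 0.0125.

k ≈ 2.66, β ≈ 0.0125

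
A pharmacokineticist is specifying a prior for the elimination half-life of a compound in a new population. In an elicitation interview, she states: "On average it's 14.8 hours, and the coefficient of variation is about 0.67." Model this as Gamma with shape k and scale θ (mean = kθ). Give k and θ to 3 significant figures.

For Gamma(k, scale θ): mean = kθ, variance = kθ², so CV = 1/√k.
CV = 0.67, hence k = 1/CV² = 2.23.
Then θ = mean/k = 14.8/2.23 = 6.64.

k ≈ 2.23, θ ≈ 6.64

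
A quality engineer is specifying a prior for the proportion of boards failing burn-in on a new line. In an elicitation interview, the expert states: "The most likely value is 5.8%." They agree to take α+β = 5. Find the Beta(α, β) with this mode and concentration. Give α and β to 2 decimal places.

For α,β > 1 the Beta mode is (α−1)/(α+β−2). With α+β = 5, the mode is (α−1)/3.
Set (α−1)/3 = 0.058 → α = 1 + 0.058·3 = 1.17.
β = 5 − α = 3.83.

α = 1.17, β = 3.83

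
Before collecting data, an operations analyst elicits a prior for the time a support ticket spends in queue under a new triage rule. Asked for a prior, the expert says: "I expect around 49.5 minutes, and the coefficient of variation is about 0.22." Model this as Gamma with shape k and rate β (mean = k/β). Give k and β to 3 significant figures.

For Gamma(k, rate β): mean = k/β, variance = k/β², so CV = 1/√k.
CV = 0.22, hence k = 1/CV² = 20.7.
Then β = k/mean = 20.7/49.5 = 0.417.

k ≈ 20.7, β ≈ 0.417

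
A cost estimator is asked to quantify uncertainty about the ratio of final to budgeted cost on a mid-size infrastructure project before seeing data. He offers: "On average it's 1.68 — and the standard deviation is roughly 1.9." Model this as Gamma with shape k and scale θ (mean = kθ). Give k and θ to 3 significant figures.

For Gamma(k, scale θ): mean = kθ, variance = kθ², so CV = 1/√k.
CV = SD/mean = 1.9/1.68 = 1.131, hence k = 1/CV² = 0.782.
Then θ = mean/k = 1.68/0.782 = 2.15.

k ≈ 0.782, θ ≈ 2.15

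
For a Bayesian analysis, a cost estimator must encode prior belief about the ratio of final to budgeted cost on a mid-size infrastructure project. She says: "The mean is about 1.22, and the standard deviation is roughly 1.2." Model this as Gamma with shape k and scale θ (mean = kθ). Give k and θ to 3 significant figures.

For Gamma(k, scale θ): mean = kθ, variance = kθ², so CV = 1/√k.
CV = SD/mean = 1.2/1.22 = 0.9836, hence k = 1/CV² = 1.03.
Then θ = mean/k = 1.22/1.03 = 1.18.

k ≈ 1.03, θ ≈ 1.18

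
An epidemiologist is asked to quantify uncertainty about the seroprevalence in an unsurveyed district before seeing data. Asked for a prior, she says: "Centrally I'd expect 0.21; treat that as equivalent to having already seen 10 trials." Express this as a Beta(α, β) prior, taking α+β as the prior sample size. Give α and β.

α = 2.1, β = 7.9

Under the effective-sample-size interpretation, Beta(α, β) has prior mean α/(α+β) and prior sample size α+β.
So α+β = 10 and α/(α+β) = 0.21, giving α = 0.21·10 = 2.1 and β = 10 − 2.1 = 7.9.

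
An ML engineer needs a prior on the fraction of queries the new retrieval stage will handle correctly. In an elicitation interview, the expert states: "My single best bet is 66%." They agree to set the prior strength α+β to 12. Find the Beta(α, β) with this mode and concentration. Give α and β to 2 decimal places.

For α,β > 1 the Beta mode is (α−1)/(α+β−2). With α+β = 12, the mode is (α−1)/10.
Set (α−1)/10 = 0.66 → α = 1 + 0.66·10 = 7.60.
β = 12 − α = 4.40.

α = 7.60, β = 4.40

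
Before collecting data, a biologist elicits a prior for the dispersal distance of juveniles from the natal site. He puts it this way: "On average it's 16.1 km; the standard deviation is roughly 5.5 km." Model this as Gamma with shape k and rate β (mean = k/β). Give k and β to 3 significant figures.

k ≈ 8.57, β ≈ 0.532

For Gamma(k, rate β): mean = k/β, variance = k/β², so CV = 1/√k.
CV = SD/mean = 5.5/16.1 = 0.3416, hence k = 1/CV² = 8.57.
Then β = k/mean = 8.57/16.1 = 0.532.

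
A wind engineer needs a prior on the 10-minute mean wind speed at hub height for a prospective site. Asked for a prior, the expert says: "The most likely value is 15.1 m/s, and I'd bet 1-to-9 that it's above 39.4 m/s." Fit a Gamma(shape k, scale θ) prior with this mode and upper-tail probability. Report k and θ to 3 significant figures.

Gamma(k,θ) with k>1 has mode (k−1)θ, so θ = 15.1/(k−1).
Need P(X < 39.4) = 0.9 with θ tied to k this way. Start at k = 2, θ = 15.1: P(X<39.4) ≈ 0.734.
Too low — raise k to concentrate. Iterating converges to k ≈ 3.08.
Then θ = 15.1/(3.08−1) ≈ 7.24.

k ≈ 3.08, θ ≈ 7.24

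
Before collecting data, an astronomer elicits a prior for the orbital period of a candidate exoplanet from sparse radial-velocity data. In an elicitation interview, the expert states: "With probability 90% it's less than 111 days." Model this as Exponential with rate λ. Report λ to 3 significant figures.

λ ≈ 0.0207

P(T < 111.0) = 1 − e^(−λ·111.0) = 0.9, so λ = −ln(1−0.9)/111.0 = −ln(0.1)/111.0 = 0.0207.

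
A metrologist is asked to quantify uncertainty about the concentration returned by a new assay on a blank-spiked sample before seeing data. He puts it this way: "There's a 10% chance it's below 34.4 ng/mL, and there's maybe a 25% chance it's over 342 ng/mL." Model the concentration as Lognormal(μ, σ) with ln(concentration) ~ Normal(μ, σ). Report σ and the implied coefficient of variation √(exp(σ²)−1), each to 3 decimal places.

σ ≈ 1.174, CV ≈ 1.723

If T ~ Lognormal(μ,σ) then ln T ~ Normal(μ,σ), so the p-quantile of ln T is μ + z_p·σ.
ln(34.4) = 3.538 and ln(342) = 5.835; z_{0.1} = -1.282, z_{0.75} = 0.6745.
σ = (5.835 − 3.538)/(0.6745 − (-1.282)) = 1.174.
μ = 3.538 − (-1.282)·1.174 = 5.043.
CV = √(exp(σ²)−1) = √(exp(1.3787)−1) = 1.723.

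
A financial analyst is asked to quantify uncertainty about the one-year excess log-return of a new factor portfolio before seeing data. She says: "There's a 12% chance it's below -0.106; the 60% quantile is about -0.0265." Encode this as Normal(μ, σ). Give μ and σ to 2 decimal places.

μ = -0.04, σ = 0.06

The p-quantile of Normal(μ,σ) is μ + z_p·σ, with z_{0.12} = -1.175 and z_{0.6} = 0.2533.
Eliminate σ: μ = (z₂·x₁ − z₁·x₂)/(z₂ − z₁) = (0.2533·-0.106 − (-1.175)·-0.0265)/1.428 = -0.04.
Then σ = (x₂ − x₁)/(z₂ − z₁) = (-0.0265 − -0.106)/1.428 = 0.06.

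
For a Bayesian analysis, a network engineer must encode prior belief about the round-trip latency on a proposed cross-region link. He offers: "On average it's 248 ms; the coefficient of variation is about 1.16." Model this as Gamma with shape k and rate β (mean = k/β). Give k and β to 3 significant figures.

For Gamma(k, rate β): mean = k/β, variance = k/β², so CV = 1/√k.
CV = 1.16, hence k = 1/CV² = 0.743.
Then β = k/mean = 0.743/248 = 0.003.

k ≈ 0.743, β ≈ 0.003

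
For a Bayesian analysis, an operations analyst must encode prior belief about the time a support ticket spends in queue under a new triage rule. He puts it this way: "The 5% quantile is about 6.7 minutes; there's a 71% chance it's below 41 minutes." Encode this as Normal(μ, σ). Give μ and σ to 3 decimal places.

The p-quantile of Normal(μ,σ) is μ + z_p·σ, with z_{0.05} = -1.645 and z_{0.71} = 0.5534.
Eliminate σ: μ = (z₂·x₁ − z₁·x₂)/(z₂ − z₁) = (0.5534·6.7 − (-1.645)·41)/2.198 = 32.365.
Then σ = (x₂ − x₁)/(z₂ − z₁) = (41 − 6.7)/2.198 = 15.603.

μ = 32.365, σ = 15.603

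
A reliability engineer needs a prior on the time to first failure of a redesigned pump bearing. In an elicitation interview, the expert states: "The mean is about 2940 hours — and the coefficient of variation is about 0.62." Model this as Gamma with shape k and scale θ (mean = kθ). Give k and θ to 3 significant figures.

k ≈ 2.6, θ ≈ 1130

For Gamma(k, scale θ): mean = kθ, variance = kθ², so CV = 1/√k.
CV = 0.62, hence k = 1/CV² = 2.6.
Then θ = mean/k = 2940/2.6 = 1130.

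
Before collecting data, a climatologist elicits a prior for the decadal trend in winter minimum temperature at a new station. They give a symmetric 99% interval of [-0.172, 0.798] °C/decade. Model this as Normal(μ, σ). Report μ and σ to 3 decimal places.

μ = 0.313, σ = 0.188

A symmetric 99% interval runs μ ± z·σ with z = 2.576.
Half-width = 0.485, so σ = 0.485/2.576 = 0.188.
μ is the interval midpoint, 0.313.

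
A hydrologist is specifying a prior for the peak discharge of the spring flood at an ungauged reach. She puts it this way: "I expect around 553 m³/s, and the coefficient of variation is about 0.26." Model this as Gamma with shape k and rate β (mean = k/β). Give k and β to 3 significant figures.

k ≈ 14.8, β ≈ 0.0268

For Gamma(k, rate β): mean = k/β, variance = k/β², so CV = 1/√k.
CV = 0.26, hence k = 1/CV² = 14.8.
Then β = k/mean = 14.8/553 = 0.0268.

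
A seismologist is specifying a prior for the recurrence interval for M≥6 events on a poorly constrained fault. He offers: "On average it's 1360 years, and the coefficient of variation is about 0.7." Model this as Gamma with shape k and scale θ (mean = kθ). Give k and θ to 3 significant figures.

k ≈ 2.04, θ ≈ 666

For Gamma(k, scale θ): mean = kθ, variance = kθ², so CV = 1/√k.
CV = 0.7, hence k = 1/CV² = 2.04.
Then θ = mean/k = 1360/2.04 = 666.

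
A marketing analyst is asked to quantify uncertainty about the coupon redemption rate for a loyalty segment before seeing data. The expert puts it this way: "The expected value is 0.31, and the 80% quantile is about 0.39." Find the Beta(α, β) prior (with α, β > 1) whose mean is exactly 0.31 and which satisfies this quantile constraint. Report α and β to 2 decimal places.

With mean 0.31 fixed, write α = 0.31s, β = 0.69s where s = α+β.
Need P(θ < 0.39) = 0.8 under Beta(0.31s, 0.69s). Normal approximation: (q−m)/√(m(1−m)/s) ≈ z_{0.8} = 0.842, so s ≈ 0.31·0.69·(0.842)²/(0.39−0.31)² = 23.7.
At s = 23.7: P(θ<0.39) ≈ 0.804. Adjusting to match 0.8 gives s ≈ 22.69.
So α = 0.31·22.69 ≈ 7.03, β = 0.69·22.69 ≈ 15.65.

α ≈ 7.03, β ≈ 15.65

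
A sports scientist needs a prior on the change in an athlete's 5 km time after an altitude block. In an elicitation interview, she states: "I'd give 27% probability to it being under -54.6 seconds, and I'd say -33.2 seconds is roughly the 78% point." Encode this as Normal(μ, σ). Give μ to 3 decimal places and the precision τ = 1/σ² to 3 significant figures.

The p-quantile of Normal(μ,σ) is μ + z_p·σ, with z_{0.27} = -0.6128 and z_{0.78} = 0.7722.
Eliminate σ: μ = (z₂·x₁ − z₁·x₂)/(z₂ − z₁) = (0.7722·-54.6 − (-0.6128)·-33.2)/1.385 = -45.131.
Then σ = (x₂ − x₁)/(z₂ − z₁) = (-33.2 − -54.6)/1.385 = 15.451.
Precision τ = 1/σ² = 1/15.45² = 0.00419.

μ = -45.131, τ = 0.00419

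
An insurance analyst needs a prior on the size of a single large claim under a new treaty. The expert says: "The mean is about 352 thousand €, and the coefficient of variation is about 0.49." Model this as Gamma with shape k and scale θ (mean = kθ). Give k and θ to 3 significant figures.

For Gamma(k, scale θ): mean = kθ, variance = kθ², so CV = 1/√k.
CV = 0.49, hence k = 1/CV² = 4.16.
Then θ = mean/k = 352/4.16 = 84.5.

k ≈ 4.16, θ ≈ 84.5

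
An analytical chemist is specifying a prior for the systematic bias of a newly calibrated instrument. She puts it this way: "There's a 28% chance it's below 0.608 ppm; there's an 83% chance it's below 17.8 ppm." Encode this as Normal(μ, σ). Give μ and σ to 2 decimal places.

For Normal(μ,σ), the p-quantile is μ + z_p·σ. Here z_{0.28} = -0.5828, z_{0.83} = 0.9542.
So 0.608 = μ − 0.5828σ and 17.8 = μ + 0.9542σ.
Subtracting: σ = (17.8 − 0.608)/(0.9542 − (-0.5828)) = 11.19.
Then μ = 0.608 − (-0.5828)·11.19 = 7.13.

μ = 7.13, σ = 11.19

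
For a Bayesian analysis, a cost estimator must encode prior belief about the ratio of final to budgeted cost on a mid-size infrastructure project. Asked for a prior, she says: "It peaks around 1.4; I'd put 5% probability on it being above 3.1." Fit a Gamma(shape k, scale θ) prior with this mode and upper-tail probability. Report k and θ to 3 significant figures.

Gamma(k,θ) with k>1 has mode (k−1)θ, so θ = 1.4/(k−1).
Need P(X < 3.1) = 0.95 with θ tied to k this way. Start at k = 2, θ = 1.4: P(X<3.1) ≈ 0.649.
Too low — raise k to concentrate. Iterating converges to k ≈ 5.35.
Then θ = 1.4/(5.35−1) ≈ 0.322.

k ≈ 5.35, θ ≈ 0.322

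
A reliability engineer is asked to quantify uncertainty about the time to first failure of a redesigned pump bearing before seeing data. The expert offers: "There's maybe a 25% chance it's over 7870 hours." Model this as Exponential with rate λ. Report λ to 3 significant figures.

λ ≈ 0.000176

P(T > 7870.0) = e^(−λ·7870.0) = 0.25, so λ = −ln(0.25)/7870.0 = 0.000176.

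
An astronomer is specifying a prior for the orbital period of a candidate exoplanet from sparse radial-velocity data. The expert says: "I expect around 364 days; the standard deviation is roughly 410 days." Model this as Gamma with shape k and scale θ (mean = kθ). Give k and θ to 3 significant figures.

For Gamma(k, scale θ): mean = kθ, variance = kθ², so CV = 1/√k.
CV = SD/mean = 410/364 = 1.126, hence k = 1/CV² = 0.788.
Then θ = mean/k = 364/0.788 = 462.

k ≈ 0.788, θ ≈ 462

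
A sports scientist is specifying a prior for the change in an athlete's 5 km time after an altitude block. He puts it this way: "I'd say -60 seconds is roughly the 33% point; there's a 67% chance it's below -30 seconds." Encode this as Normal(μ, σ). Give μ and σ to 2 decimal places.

For Normal(μ,σ), the p-quantile is μ + z_p·σ. Here z_{0.33} = -0.4399, z_{0.67} = 0.4399.
So -60 = μ − 0.4399σ and -30 = μ + 0.4399σ.
Subtracting: σ = (-30 − -60)/(0.4399 − (-0.4399)) = 34.10.
Then μ = -60 − (-0.4399)·34.10 = -45.00.

μ = -45.00, σ = 34.10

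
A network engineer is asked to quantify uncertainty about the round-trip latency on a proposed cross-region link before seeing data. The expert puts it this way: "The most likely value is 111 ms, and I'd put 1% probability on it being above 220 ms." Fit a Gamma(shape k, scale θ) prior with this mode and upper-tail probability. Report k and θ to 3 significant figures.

k ≈ 11.5, θ ≈ 10.6

Gamma(k,θ) with k>1 has mode (k−1)θ, so θ = 111/(k−1).
Need P(X < 220) = 0.99 with θ tied to k this way. Start at k = 2, θ = 111: P(X<220) ≈ 0.589.
Too low — raise k to concentrate. Iterating converges to k ≈ 11.5.
Then θ = 111/(11.5−1) ≈ 10.6.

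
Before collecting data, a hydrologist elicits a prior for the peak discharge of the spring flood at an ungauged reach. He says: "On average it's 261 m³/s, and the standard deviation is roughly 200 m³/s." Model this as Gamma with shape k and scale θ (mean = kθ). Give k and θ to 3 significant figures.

For Gamma(k, scale θ): mean = kθ, variance = kθ², so CV = 1/√k.
CV = SD/mean = 200/261 = 0.7663, hence k = 1/CV² = 1.7.
Then θ = mean/k = 261/1.7 = 153.

k ≈ 1.7, θ ≈ 153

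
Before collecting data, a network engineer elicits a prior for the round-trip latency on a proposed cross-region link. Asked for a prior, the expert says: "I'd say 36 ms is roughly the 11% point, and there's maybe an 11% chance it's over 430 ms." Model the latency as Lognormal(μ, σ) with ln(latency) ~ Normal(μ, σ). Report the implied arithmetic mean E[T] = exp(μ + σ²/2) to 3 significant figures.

If T ~ Lognormal(μ,σ) then ln T ~ Normal(μ,σ), so the p-quantile of ln T is μ + z_p·σ.
ln(36) = 3.584 and ln(430) = 6.064; z_{0.11} = -1.227, z_{0.89} = 1.227.
σ = (6.064 − 3.584)/(1.227 − (-1.227)) = 1.011.
μ = 3.584 − (-1.227)·1.011 = 4.824.
E[T] = exp(μ + σ²/2) = exp(4.824 + 0.5112) = 207 ms.

E[T] ≈ 207 ms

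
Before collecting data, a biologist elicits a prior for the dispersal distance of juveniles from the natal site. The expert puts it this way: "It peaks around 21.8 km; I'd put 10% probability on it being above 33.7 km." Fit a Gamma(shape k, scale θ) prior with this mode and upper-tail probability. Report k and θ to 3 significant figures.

k ≈ 10.9, θ ≈ 2.21

Gamma(k,θ) with k>1 has mode (k−1)θ, so θ = 21.8/(k−1).
Need P(X < 33.7) = 0.9 with θ tied to k this way. Start at k = 2, θ = 21.8: P(X<33.7) ≈ 0.457.
Too low — raise k to concentrate. Iterating converges to k ≈ 10.9.
Then θ = 21.8/(10.9−1) ≈ 2.21.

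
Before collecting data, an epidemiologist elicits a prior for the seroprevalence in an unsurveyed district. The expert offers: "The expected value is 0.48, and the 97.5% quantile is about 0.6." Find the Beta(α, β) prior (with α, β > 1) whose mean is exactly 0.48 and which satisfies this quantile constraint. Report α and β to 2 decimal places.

α ≈ 31.58, β ≈ 34.21

With mean 0.48 fixed, write α = 0.48s, β = 0.52s where s = α+β.
Need P(θ < 0.6) = 0.975 under Beta(0.48s, 0.52s). Normal approximation: (q−m)/√(m(1−m)/s) ≈ z_{0.975} = 1.96, so s ≈ 0.48·0.52·(1.96)²/(0.6−0.48)² = 66.6.
At s = 66.6: P(θ<0.6) ≈ 0.976. Adjusting to match 0.975 gives s ≈ 65.78.
So α = 0.48·65.78 ≈ 31.58, β = 0.52·65.78 ≈ 34.21.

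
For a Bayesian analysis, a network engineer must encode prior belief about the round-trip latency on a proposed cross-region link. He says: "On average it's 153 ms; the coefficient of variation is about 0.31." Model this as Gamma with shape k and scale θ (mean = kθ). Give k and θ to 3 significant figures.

For Gamma(k, scale θ): mean = kθ, variance = kθ², so CV = 1/√k.
CV = 0.31, hence k = 1/CV² = 10.4.
Then θ = mean/k = 153/10.4 = 14.7.

k ≈ 10.4, θ ≈ 14.7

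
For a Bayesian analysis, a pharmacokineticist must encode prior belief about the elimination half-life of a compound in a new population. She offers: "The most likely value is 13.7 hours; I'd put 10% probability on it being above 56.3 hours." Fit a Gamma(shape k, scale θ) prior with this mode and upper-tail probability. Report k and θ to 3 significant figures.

k ≈ 1.92, θ ≈ 15

Gamma(k,θ) with k>1 has mode (k−1)θ, so θ = 13.7/(k−1).
Need P(X < 56.3) = 0.9 with θ tied to k this way. Start at k = 2, θ = 13.7: P(X<56.3) ≈ 0.916.
Too high — lower k to spread out. Iterating converges to k ≈ 1.92.
Then θ = 13.7/(1.92−1) ≈ 15.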